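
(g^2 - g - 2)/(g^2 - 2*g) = (g + 1)/g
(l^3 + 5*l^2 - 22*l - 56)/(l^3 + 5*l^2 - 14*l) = (l^2 - 2*l - 8)/(l*(l - 2))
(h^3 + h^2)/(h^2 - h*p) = h*(h + 1)/(h - p)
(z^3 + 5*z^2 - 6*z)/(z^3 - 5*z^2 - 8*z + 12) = z*(z + 6)/(z^2 - 4*z - 12)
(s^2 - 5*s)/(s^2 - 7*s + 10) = s/(s - 2)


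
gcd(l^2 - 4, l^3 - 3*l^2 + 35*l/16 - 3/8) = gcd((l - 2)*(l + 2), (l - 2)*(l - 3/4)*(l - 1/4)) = l - 2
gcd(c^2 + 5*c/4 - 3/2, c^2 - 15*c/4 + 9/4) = c - 3/4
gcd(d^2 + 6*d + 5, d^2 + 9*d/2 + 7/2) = d + 1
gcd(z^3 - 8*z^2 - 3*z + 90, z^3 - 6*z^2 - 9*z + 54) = z^2 - 3*z - 18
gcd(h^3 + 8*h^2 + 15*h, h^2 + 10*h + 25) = h + 5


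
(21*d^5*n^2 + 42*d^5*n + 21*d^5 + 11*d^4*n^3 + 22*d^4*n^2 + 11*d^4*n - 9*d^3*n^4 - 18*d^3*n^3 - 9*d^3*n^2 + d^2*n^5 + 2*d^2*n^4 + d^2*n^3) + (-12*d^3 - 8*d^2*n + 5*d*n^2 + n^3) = 21*d^5*n^2 + 42*d^5*n + 21*d^5 + 11*d^4*n^3 + 22*d^4*n^2 + 11*d^4*n - 9*d^3*n^4 - 18*d^3*n^3 - 9*d^3*n^2 - 12*d^3 + d^2*n^5 + 2*d^2*n^4 + d^2*n^3 - 8*d^2*n + 5*d*n^2 + n^3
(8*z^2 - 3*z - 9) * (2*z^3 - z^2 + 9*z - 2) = 16*z^5 - 14*z^4 + 57*z^3 - 34*z^2 - 75*z + 18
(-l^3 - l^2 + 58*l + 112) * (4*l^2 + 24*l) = -4*l^5 - 28*l^4 + 208*l^3 + 1840*l^2 + 2688*l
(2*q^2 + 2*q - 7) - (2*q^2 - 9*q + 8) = 11*q - 15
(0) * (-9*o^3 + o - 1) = 0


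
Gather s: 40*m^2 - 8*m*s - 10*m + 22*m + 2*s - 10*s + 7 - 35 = 40*m^2 + 12*m + s*(-8*m - 8) - 28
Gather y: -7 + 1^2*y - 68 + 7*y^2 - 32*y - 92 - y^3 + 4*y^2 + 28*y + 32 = -y^3 + 11*y^2 - 3*y - 135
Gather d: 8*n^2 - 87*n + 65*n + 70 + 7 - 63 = 8*n^2 - 22*n + 14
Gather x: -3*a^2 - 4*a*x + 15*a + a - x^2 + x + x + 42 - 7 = -3*a^2 + 16*a - x^2 + x*(2 - 4*a) + 35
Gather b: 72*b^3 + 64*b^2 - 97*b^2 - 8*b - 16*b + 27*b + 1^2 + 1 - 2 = 72*b^3 - 33*b^2 + 3*b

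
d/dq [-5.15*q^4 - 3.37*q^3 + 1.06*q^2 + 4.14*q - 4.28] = -20.6*q^3 - 10.11*q^2 + 2.12*q + 4.14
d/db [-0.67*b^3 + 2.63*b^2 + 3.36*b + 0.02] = -2.01*b^2 + 5.26*b + 3.36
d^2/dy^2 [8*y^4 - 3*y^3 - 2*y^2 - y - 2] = 96*y^2 - 18*y - 4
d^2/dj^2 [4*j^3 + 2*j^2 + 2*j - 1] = 24*j + 4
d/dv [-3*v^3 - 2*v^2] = v*(-9*v - 4)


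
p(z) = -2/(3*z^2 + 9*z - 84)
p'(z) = -2*(-6*z - 9)/(3*z^2 + 9*z - 84)^2 = 2*(2*z + 3)/(3*(z^2 + 3*z - 28)^2)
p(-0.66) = 0.02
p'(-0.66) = 0.00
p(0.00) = 0.02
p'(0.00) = 0.00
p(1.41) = 0.03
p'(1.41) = 0.01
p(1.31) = 0.03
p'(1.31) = 0.01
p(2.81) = 0.06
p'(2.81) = 0.04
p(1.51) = 0.03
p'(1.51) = 0.01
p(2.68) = 0.05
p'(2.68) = 0.03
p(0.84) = 0.03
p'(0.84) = 0.01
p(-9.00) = -0.03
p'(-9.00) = -0.01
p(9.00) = -0.00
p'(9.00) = 0.00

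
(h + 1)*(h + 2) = h^2 + 3*h + 2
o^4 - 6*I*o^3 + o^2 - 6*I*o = o*(o - 6*I)*(o - I)*(o + I)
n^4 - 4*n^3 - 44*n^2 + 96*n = n*(n - 8)*(n - 2)*(n + 6)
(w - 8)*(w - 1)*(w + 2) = w^3 - 7*w^2 - 10*w + 16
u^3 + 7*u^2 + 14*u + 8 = (u + 1)*(u + 2)*(u + 4)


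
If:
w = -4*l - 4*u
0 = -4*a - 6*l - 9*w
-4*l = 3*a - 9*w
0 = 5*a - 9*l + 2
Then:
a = -20/113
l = 14/113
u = -125/1017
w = -4/1017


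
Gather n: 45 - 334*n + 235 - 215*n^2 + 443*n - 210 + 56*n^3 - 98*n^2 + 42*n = 56*n^3 - 313*n^2 + 151*n + 70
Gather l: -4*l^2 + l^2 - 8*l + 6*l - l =-3*l^2 - 3*l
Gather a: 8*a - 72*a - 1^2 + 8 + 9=16 - 64*a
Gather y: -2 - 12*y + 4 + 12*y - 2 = 0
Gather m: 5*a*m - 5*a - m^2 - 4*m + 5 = -5*a - m^2 + m*(5*a - 4) + 5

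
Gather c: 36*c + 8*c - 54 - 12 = 44*c - 66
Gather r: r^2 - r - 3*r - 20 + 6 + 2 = r^2 - 4*r - 12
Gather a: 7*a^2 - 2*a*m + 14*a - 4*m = 7*a^2 + a*(14 - 2*m) - 4*m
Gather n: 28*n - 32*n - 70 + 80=10 - 4*n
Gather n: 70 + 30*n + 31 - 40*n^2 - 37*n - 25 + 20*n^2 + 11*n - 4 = -20*n^2 + 4*n + 72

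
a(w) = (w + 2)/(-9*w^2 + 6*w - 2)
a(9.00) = -0.02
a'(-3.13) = -0.00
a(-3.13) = 0.01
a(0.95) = -0.67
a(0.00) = -1.00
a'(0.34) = -0.72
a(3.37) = -0.06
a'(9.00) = 0.00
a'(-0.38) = -0.85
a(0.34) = -2.34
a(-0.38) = -0.29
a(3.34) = -0.06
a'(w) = (w + 2)*(18*w - 6)/(-9*w^2 + 6*w - 2)^2 + 1/(-9*w^2 + 6*w - 2)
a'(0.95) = 1.45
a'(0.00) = -3.50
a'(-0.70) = -0.31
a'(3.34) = 0.03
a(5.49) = -0.03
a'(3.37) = 0.03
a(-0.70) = -0.12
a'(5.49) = 0.01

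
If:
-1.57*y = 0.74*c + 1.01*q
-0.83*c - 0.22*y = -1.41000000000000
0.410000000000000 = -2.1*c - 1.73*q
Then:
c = 1.53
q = -2.10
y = 0.63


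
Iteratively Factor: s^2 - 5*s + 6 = (s - 3)*(s - 2)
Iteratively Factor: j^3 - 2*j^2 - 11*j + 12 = (j - 4)*(j^2 + 2*j - 3) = (j - 4)*(j - 1)*(j + 3)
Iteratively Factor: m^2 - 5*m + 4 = (m - 4)*(m - 1)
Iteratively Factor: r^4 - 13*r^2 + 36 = (r + 3)*(r^3 - 3*r^2 - 4*r + 12) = (r - 2)*(r + 3)*(r^2 - r - 6) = (r - 3)*(r - 2)*(r + 3)*(r + 2)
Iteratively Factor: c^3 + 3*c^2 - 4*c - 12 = (c + 2)*(c^2 + c - 6) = (c + 2)*(c + 3)*(c - 2)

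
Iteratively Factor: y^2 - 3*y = (y)*(y - 3)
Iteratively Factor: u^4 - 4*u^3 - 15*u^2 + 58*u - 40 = (u + 4)*(u^3 - 8*u^2 + 17*u - 10) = (u - 5)*(u + 4)*(u^2 - 3*u + 2) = (u - 5)*(u - 2)*(u + 4)*(u - 1)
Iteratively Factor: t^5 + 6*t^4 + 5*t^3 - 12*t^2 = (t + 4)*(t^4 + 2*t^3 - 3*t^2) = (t + 3)*(t + 4)*(t^3 - t^2) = (t - 1)*(t + 3)*(t + 4)*(t^2) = t*(t - 1)*(t + 3)*(t + 4)*(t)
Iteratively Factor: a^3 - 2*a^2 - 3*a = (a)*(a^2 - 2*a - 3) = a*(a - 3)*(a + 1)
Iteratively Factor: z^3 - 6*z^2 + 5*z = (z - 5)*(z^2 - z) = (z - 5)*(z - 1)*(z)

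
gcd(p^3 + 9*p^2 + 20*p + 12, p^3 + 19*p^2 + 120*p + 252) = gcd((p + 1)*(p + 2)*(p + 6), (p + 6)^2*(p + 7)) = p + 6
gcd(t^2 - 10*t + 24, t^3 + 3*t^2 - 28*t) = t - 4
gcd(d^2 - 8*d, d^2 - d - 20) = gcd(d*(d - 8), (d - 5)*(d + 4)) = 1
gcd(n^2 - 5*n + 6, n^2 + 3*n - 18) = n - 3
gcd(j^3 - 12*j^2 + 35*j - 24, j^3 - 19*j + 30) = j - 3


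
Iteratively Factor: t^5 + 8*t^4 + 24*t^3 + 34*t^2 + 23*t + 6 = (t + 1)*(t^4 + 7*t^3 + 17*t^2 + 17*t + 6) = (t + 1)*(t + 2)*(t^3 + 5*t^2 + 7*t + 3) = (t + 1)^2*(t + 2)*(t^2 + 4*t + 3) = (t + 1)^3*(t + 2)*(t + 3)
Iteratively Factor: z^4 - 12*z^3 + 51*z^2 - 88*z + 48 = (z - 1)*(z^3 - 11*z^2 + 40*z - 48) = (z - 3)*(z - 1)*(z^2 - 8*z + 16) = (z - 4)*(z - 3)*(z - 1)*(z - 4)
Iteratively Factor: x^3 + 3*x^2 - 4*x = (x)*(x^2 + 3*x - 4) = x*(x - 1)*(x + 4)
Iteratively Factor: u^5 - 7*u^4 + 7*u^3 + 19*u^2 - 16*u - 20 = (u - 2)*(u^4 - 5*u^3 - 3*u^2 + 13*u + 10) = (u - 5)*(u - 2)*(u^3 - 3*u - 2) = (u - 5)*(u - 2)*(u + 1)*(u^2 - u - 2) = (u - 5)*(u - 2)^2*(u + 1)*(u + 1)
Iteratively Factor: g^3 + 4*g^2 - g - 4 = (g + 1)*(g^2 + 3*g - 4) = (g + 1)*(g + 4)*(g - 1)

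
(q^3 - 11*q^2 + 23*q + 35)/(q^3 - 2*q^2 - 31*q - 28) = (q - 5)/(q + 4)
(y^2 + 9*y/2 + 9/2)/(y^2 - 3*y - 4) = (2*y^2 + 9*y + 9)/(2*(y^2 - 3*y - 4))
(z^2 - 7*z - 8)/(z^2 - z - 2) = (z - 8)/(z - 2)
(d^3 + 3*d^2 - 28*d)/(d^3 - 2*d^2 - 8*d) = (d + 7)/(d + 2)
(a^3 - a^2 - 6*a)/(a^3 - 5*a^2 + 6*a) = (a + 2)/(a - 2)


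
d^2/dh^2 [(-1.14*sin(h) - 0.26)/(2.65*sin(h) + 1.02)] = (5.32907051820075e-15*sin(h)^3 - 1.25557*sin(h)^2 + 0.483275999999997*sin(h) + 2.51114)/(18.609625*sin(h)^3 + 21.48885*sin(h)^2 + 8.27118*sin(h) + 1.061208)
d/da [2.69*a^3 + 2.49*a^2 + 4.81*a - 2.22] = 8.07*a^2 + 4.98*a + 4.81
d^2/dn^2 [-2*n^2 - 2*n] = -4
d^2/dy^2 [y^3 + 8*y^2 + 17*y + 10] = 6*y + 16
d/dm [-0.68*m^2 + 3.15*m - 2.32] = 3.15 - 1.36*m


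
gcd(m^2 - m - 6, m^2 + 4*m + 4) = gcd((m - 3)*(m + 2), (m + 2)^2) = m + 2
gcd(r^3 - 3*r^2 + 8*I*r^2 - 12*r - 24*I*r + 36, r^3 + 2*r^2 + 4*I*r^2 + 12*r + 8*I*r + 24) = r + 6*I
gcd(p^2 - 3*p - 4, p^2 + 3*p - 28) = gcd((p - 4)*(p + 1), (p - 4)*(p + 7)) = p - 4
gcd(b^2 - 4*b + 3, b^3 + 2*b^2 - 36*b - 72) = 1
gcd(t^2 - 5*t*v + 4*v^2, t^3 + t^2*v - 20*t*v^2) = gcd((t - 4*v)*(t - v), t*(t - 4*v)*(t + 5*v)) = t - 4*v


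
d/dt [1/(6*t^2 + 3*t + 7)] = 3*(-4*t - 1)/(6*t^2 + 3*t + 7)^2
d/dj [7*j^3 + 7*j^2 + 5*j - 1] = 21*j^2 + 14*j + 5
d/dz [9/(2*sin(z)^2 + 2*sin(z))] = -(18/tan(z) + 9*cos(z)/sin(z)^2)/(2*(sin(z) + 1)^2)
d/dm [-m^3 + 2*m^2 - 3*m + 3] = -3*m^2 + 4*m - 3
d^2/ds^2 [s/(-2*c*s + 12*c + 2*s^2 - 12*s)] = (-s*(c - 2*s + 6)^2 + (c - 3*s + 6)*(c*s - 6*c - s^2 + 6*s))/(c*s - 6*c - s^2 + 6*s)^3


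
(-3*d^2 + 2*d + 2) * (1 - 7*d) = 21*d^3 - 17*d^2 - 12*d + 2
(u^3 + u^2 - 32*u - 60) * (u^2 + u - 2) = u^5 + 2*u^4 - 33*u^3 - 94*u^2 + 4*u + 120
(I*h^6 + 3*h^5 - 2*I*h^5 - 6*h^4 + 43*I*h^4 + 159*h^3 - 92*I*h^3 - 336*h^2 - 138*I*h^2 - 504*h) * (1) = I*h^6 + 3*h^5 - 2*I*h^5 - 6*h^4 + 43*I*h^4 + 159*h^3 - 92*I*h^3 - 336*h^2 - 138*I*h^2 - 504*h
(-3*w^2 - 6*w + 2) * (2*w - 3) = -6*w^3 - 3*w^2 + 22*w - 6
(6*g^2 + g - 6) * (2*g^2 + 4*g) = 12*g^4 + 26*g^3 - 8*g^2 - 24*g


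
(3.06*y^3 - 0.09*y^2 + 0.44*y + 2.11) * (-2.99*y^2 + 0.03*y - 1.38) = -9.1494*y^5 + 0.3609*y^4 - 5.5411*y^3 - 6.1715*y^2 - 0.5439*y - 2.9118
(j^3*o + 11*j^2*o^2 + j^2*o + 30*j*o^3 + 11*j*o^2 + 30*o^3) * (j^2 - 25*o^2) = j^5*o + 11*j^4*o^2 + j^4*o + 5*j^3*o^3 + 11*j^3*o^2 - 275*j^2*o^4 + 5*j^2*o^3 - 750*j*o^5 - 275*j*o^4 - 750*o^5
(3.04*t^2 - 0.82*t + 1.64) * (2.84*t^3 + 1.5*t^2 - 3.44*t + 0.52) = 8.6336*t^5 + 2.2312*t^4 - 7.03*t^3 + 6.8616*t^2 - 6.068*t + 0.8528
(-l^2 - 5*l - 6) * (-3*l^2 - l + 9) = 3*l^4 + 16*l^3 + 14*l^2 - 39*l - 54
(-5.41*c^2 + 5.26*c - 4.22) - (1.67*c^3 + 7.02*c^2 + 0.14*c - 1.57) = -1.67*c^3 - 12.43*c^2 + 5.12*c - 2.65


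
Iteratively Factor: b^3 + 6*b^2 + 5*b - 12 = (b + 4)*(b^2 + 2*b - 3) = (b - 1)*(b + 4)*(b + 3)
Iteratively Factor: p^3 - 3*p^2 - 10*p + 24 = (p - 4)*(p^2 + p - 6) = (p - 4)*(p + 3)*(p - 2)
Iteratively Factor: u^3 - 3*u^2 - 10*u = (u - 5)*(u^2 + 2*u) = u*(u - 5)*(u + 2)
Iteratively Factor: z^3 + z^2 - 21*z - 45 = (z + 3)*(z^2 - 2*z - 15) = (z - 5)*(z + 3)*(z + 3)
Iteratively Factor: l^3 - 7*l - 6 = (l + 1)*(l^2 - l - 6) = (l - 3)*(l + 1)*(l + 2)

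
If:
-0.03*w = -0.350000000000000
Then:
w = 11.67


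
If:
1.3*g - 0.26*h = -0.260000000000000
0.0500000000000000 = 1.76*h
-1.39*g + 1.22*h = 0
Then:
No Solution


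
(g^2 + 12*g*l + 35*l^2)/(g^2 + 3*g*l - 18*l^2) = (g^2 + 12*g*l + 35*l^2)/(g^2 + 3*g*l - 18*l^2)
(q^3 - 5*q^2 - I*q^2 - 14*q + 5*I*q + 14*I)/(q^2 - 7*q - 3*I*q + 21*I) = (q^2 + q*(2 - I) - 2*I)/(q - 3*I)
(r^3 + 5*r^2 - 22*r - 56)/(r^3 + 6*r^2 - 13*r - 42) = (r - 4)/(r - 3)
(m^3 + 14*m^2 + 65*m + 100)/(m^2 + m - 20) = (m^2 + 9*m + 20)/(m - 4)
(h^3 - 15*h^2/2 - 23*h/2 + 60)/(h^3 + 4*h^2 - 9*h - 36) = (h^2 - 21*h/2 + 20)/(h^2 + h - 12)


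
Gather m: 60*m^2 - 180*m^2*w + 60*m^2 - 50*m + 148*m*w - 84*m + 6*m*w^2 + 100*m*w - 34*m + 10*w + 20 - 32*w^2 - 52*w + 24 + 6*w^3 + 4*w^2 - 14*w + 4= m^2*(120 - 180*w) + m*(6*w^2 + 248*w - 168) + 6*w^3 - 28*w^2 - 56*w + 48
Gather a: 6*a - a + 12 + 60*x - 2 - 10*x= 5*a + 50*x + 10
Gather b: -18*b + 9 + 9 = 18 - 18*b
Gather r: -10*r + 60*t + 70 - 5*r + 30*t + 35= -15*r + 90*t + 105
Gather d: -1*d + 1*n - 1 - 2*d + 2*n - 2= -3*d + 3*n - 3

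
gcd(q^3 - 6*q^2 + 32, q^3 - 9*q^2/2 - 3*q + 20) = q^2 - 2*q - 8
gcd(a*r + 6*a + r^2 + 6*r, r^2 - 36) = r + 6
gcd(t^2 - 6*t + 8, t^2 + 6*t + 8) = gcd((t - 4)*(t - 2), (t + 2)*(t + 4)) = 1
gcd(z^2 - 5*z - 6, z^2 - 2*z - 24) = z - 6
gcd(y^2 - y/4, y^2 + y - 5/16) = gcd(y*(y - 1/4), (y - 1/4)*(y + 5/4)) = y - 1/4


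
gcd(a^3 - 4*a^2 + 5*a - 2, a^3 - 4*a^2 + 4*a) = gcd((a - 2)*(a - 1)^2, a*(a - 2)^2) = a - 2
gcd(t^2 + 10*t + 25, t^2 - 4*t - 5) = 1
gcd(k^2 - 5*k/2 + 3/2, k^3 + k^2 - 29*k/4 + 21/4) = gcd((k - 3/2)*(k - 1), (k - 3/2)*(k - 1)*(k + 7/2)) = k^2 - 5*k/2 + 3/2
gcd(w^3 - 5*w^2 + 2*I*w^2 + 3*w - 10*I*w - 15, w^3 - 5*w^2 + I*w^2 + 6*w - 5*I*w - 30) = w^2 + w*(-5 + 3*I) - 15*I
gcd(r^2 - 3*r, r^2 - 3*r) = r^2 - 3*r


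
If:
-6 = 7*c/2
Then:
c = -12/7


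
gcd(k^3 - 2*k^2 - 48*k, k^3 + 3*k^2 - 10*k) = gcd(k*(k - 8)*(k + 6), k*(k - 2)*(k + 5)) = k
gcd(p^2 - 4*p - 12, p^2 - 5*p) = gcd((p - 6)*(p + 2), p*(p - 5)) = 1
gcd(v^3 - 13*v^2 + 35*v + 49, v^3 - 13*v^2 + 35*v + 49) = v^3 - 13*v^2 + 35*v + 49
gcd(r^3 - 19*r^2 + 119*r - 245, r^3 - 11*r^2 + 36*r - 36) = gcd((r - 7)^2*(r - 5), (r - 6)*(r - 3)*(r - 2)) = 1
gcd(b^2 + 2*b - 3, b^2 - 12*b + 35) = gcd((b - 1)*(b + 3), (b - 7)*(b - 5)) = 1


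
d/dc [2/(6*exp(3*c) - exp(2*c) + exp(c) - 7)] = (-36*exp(2*c) + 4*exp(c) - 2)*exp(c)/(6*exp(3*c) - exp(2*c) + exp(c) - 7)^2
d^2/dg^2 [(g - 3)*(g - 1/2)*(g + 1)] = 6*g - 5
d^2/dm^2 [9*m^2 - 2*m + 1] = 18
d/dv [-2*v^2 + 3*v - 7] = 3 - 4*v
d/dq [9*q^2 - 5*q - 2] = 18*q - 5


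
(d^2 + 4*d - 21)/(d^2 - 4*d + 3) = (d + 7)/(d - 1)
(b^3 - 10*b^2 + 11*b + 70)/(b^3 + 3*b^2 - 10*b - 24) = (b^2 - 12*b + 35)/(b^2 + b - 12)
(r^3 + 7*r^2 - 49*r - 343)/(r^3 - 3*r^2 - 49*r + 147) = (r + 7)/(r - 3)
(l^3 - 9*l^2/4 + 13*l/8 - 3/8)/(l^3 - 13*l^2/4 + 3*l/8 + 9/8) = (2*l^2 - 3*l + 1)/(2*l^2 - 5*l - 3)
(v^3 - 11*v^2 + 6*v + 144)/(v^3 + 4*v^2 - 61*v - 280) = (v^2 - 3*v - 18)/(v^2 + 12*v + 35)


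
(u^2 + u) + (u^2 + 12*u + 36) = 2*u^2 + 13*u + 36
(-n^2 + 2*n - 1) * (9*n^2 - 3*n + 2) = -9*n^4 + 21*n^3 - 17*n^2 + 7*n - 2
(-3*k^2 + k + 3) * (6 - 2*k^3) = 6*k^5 - 2*k^4 - 6*k^3 - 18*k^2 + 6*k + 18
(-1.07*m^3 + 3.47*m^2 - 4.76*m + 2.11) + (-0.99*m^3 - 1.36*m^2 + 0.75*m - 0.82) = -2.06*m^3 + 2.11*m^2 - 4.01*m + 1.29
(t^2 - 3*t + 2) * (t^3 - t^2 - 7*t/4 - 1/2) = t^5 - 4*t^4 + 13*t^3/4 + 11*t^2/4 - 2*t - 1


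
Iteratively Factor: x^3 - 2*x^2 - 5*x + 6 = (x - 3)*(x^2 + x - 2) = (x - 3)*(x - 1)*(x + 2)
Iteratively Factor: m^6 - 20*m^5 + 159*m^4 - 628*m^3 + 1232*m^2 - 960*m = (m - 4)*(m^5 - 16*m^4 + 95*m^3 - 248*m^2 + 240*m) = (m - 4)^2*(m^4 - 12*m^3 + 47*m^2 - 60*m) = m*(m - 4)^2*(m^3 - 12*m^2 + 47*m - 60) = m*(m - 4)^3*(m^2 - 8*m + 15) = m*(m - 4)^3*(m - 3)*(m - 5)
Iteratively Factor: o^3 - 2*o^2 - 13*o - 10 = (o + 2)*(o^2 - 4*o - 5) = (o - 5)*(o + 2)*(o + 1)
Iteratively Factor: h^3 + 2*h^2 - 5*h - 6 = (h + 1)*(h^2 + h - 6) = (h - 2)*(h + 1)*(h + 3)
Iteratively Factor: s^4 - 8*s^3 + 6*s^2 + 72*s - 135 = (s - 3)*(s^3 - 5*s^2 - 9*s + 45) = (s - 3)*(s + 3)*(s^2 - 8*s + 15) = (s - 5)*(s - 3)*(s + 3)*(s - 3)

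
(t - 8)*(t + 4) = t^2 - 4*t - 32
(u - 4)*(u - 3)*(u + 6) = u^3 - u^2 - 30*u + 72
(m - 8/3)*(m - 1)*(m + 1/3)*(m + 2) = m^4 - 4*m^3/3 - 47*m^2/9 + 34*m/9 + 16/9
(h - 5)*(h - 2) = h^2 - 7*h + 10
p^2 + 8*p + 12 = (p + 2)*(p + 6)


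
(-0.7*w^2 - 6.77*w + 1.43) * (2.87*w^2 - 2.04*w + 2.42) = -2.009*w^4 - 18.0019*w^3 + 16.2209*w^2 - 19.3006*w + 3.4606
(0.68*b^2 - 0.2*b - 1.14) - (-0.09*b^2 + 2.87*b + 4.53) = 0.77*b^2 - 3.07*b - 5.67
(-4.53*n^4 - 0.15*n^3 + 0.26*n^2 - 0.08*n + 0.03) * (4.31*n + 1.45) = -19.5243*n^5 - 7.215*n^4 + 0.9031*n^3 + 0.0322*n^2 + 0.0133*n + 0.0435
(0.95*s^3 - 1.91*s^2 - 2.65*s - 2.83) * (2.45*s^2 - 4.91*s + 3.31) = 2.3275*s^5 - 9.344*s^4 + 6.0301*s^3 - 0.244100000000001*s^2 + 5.1238*s - 9.3673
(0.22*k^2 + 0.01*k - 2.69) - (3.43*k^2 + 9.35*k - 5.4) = -3.21*k^2 - 9.34*k + 2.71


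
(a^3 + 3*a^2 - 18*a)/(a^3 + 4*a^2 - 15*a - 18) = a/(a + 1)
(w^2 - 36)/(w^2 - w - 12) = (36 - w^2)/(-w^2 + w + 12)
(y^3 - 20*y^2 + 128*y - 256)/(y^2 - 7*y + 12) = (y^2 - 16*y + 64)/(y - 3)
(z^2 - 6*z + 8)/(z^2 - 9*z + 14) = (z - 4)/(z - 7)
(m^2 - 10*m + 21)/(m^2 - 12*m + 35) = (m - 3)/(m - 5)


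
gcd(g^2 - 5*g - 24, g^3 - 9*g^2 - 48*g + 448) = g - 8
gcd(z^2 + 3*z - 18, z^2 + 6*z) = z + 6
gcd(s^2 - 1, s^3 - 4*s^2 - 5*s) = s + 1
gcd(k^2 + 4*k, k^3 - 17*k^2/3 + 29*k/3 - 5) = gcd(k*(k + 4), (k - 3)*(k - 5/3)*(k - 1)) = 1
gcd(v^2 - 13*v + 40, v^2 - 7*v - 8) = v - 8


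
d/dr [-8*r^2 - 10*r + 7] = -16*r - 10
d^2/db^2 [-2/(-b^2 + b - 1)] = 4*(-b^2 + b + (2*b - 1)^2 - 1)/(b^2 - b + 1)^3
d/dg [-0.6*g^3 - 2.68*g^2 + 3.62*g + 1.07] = -1.8*g^2 - 5.36*g + 3.62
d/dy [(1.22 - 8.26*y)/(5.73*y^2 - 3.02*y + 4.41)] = (47.3298*y^2 - 13.9812*y - 32.7422)/(32.8329*y^4 - 34.6092*y^3 + 59.659*y^2 - 26.6364*y + 19.4481)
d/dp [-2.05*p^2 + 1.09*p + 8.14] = 1.09 - 4.1*p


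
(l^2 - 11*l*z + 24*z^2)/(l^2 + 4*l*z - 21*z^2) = (l - 8*z)/(l + 7*z)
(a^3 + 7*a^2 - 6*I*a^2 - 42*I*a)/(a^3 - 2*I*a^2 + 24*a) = (a + 7)/(a + 4*I)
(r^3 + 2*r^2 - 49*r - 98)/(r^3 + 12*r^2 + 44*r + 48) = (r^2 - 49)/(r^2 + 10*r + 24)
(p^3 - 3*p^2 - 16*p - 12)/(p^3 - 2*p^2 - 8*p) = (p^2 - 5*p - 6)/(p*(p - 4))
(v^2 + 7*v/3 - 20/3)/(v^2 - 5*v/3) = (v + 4)/v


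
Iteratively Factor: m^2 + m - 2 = (m - 1)*(m + 2)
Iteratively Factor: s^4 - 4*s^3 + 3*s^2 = (s)*(s^3 - 4*s^2 + 3*s) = s*(s - 3)*(s^2 - s) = s^2*(s - 3)*(s - 1)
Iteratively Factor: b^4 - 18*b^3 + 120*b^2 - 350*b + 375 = (b - 5)*(b^3 - 13*b^2 + 55*b - 75) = (b - 5)^2*(b^2 - 8*b + 15) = (b - 5)^3*(b - 3)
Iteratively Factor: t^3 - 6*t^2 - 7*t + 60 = (t + 3)*(t^2 - 9*t + 20) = (t - 5)*(t + 3)*(t - 4)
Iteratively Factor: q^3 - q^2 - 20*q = (q - 5)*(q^2 + 4*q) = (q - 5)*(q + 4)*(q)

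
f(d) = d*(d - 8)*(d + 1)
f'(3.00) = -23.00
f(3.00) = -60.00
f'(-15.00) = 877.00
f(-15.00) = -4830.00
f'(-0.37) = -2.41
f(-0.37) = 1.95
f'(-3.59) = 80.92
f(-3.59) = -107.76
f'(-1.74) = 25.44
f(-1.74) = -12.54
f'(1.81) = -23.51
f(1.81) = -31.48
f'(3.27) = -21.70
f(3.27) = -66.04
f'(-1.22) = 13.55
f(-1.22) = -2.47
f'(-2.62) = 49.27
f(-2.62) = -45.08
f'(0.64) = -15.73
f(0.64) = -7.73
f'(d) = d*(d - 8) + d*(d + 1) + (d - 8)*(d + 1)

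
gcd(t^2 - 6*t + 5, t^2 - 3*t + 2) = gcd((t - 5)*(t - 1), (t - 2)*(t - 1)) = t - 1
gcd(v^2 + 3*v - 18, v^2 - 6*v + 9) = v - 3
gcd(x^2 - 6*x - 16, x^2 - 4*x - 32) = x - 8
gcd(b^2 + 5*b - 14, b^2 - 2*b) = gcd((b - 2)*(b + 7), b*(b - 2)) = b - 2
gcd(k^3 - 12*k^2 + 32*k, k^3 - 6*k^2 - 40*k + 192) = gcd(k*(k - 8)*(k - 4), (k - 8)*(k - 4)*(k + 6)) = k^2 - 12*k + 32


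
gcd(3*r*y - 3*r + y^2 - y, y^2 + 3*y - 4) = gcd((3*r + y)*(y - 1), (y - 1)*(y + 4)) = y - 1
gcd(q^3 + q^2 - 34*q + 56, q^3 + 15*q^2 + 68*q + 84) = q + 7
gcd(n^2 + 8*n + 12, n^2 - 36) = n + 6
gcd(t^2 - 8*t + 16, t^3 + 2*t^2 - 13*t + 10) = 1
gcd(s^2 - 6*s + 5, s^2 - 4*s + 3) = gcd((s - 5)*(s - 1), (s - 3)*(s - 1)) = s - 1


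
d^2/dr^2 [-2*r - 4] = 0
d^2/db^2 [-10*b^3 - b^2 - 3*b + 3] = -60*b - 2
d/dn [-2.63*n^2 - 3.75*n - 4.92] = -5.26*n - 3.75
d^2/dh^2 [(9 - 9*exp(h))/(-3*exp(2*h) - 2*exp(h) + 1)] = (81*exp(4*h) - 378*exp(3*h) - 126*exp(h) - 9)*exp(h)/(27*exp(6*h) + 54*exp(5*h) + 9*exp(4*h) - 28*exp(3*h) - 3*exp(2*h) + 6*exp(h) - 1)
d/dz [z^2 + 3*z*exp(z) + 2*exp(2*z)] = 3*z*exp(z) + 2*z + 4*exp(2*z) + 3*exp(z)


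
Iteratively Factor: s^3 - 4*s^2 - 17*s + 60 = (s - 3)*(s^2 - s - 20) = (s - 5)*(s - 3)*(s + 4)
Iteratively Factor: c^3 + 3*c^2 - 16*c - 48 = (c + 4)*(c^2 - c - 12) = (c - 4)*(c + 4)*(c + 3)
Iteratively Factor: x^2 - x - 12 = (x + 3)*(x - 4)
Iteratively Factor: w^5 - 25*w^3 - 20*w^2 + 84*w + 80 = (w - 5)*(w^4 + 5*w^3 - 20*w - 16) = (w - 5)*(w + 2)*(w^3 + 3*w^2 - 6*w - 8) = (w - 5)*(w + 2)*(w + 4)*(w^2 - w - 2) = (w - 5)*(w + 1)*(w + 2)*(w + 4)*(w - 2)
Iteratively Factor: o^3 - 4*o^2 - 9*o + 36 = (o - 3)*(o^2 - o - 12) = (o - 4)*(o - 3)*(o + 3)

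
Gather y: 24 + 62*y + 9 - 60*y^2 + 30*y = -60*y^2 + 92*y + 33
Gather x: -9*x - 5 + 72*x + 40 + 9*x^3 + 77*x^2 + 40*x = 9*x^3 + 77*x^2 + 103*x + 35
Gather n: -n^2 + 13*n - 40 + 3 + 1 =-n^2 + 13*n - 36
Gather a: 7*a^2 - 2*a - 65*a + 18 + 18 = 7*a^2 - 67*a + 36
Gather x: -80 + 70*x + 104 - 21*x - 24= 49*x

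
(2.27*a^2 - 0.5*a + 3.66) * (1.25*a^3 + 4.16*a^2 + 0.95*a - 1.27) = 2.8375*a^5 + 8.8182*a^4 + 4.6515*a^3 + 11.8677*a^2 + 4.112*a - 4.6482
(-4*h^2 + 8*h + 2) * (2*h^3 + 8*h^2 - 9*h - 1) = -8*h^5 - 16*h^4 + 104*h^3 - 52*h^2 - 26*h - 2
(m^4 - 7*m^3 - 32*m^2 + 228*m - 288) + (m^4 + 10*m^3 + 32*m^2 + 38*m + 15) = 2*m^4 + 3*m^3 + 266*m - 273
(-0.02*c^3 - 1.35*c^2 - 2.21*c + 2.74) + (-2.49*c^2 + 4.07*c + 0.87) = -0.02*c^3 - 3.84*c^2 + 1.86*c + 3.61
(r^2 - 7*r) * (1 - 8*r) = -8*r^3 + 57*r^2 - 7*r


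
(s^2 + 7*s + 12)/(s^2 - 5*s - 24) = (s + 4)/(s - 8)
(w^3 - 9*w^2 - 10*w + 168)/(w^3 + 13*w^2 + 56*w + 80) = (w^2 - 13*w + 42)/(w^2 + 9*w + 20)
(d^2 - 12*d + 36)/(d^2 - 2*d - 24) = (d - 6)/(d + 4)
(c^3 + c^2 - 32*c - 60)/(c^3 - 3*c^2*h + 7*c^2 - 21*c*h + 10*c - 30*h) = (c - 6)/(c - 3*h)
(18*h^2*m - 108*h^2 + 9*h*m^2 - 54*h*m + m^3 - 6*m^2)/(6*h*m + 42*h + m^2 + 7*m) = (3*h*m - 18*h + m^2 - 6*m)/(m + 7)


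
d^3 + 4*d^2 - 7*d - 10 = (d - 2)*(d + 1)*(d + 5)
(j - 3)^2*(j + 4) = j^3 - 2*j^2 - 15*j + 36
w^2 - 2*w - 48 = (w - 8)*(w + 6)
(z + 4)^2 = z^2 + 8*z + 16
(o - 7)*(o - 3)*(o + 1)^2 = o^4 - 8*o^3 + 2*o^2 + 32*o + 21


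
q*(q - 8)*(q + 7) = q^3 - q^2 - 56*q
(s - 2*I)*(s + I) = s^2 - I*s + 2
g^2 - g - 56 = (g - 8)*(g + 7)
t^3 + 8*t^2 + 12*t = t*(t + 2)*(t + 6)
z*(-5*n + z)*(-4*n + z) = 20*n^2*z - 9*n*z^2 + z^3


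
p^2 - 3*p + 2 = (p - 2)*(p - 1)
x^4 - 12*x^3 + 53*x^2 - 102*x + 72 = (x - 4)*(x - 3)^2*(x - 2)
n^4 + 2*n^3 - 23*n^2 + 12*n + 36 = (n - 3)*(n - 2)*(n + 1)*(n + 6)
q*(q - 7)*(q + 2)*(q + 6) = q^4 + q^3 - 44*q^2 - 84*q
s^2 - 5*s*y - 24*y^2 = (s - 8*y)*(s + 3*y)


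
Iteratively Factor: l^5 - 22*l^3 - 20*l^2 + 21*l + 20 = (l + 1)*(l^4 - l^3 - 21*l^2 + l + 20) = (l - 5)*(l + 1)*(l^3 + 4*l^2 - l - 4) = (l - 5)*(l + 1)*(l + 4)*(l^2 - 1) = (l - 5)*(l - 1)*(l + 1)*(l + 4)*(l + 1)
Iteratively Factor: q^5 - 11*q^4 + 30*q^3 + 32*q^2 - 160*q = (q - 5)*(q^4 - 6*q^3 + 32*q) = (q - 5)*(q - 4)*(q^3 - 2*q^2 - 8*q) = (q - 5)*(q - 4)^2*(q^2 + 2*q) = q*(q - 5)*(q - 4)^2*(q + 2)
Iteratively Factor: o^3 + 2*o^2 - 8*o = (o + 4)*(o^2 - 2*o) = (o - 2)*(o + 4)*(o)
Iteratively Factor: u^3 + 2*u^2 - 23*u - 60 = (u + 3)*(u^2 - u - 20) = (u + 3)*(u + 4)*(u - 5)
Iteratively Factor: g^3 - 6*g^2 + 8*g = (g)*(g^2 - 6*g + 8) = g*(g - 2)*(g - 4)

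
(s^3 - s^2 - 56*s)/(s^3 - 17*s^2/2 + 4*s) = 2*(s + 7)/(2*s - 1)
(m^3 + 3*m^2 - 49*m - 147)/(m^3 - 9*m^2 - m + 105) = (m + 7)/(m - 5)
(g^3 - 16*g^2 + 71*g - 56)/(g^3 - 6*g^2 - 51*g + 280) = (g^2 - 8*g + 7)/(g^2 + 2*g - 35)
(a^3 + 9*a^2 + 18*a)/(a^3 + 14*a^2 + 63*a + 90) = a/(a + 5)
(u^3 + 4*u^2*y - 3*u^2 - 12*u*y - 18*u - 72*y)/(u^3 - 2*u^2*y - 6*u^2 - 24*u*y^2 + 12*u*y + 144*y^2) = (-u - 3)/(-u + 6*y)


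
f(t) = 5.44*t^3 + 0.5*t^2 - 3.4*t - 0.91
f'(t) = 16.32*t^2 + 1.0*t - 3.4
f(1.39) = 9.94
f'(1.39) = 29.52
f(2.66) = 95.97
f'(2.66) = 114.73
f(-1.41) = -10.37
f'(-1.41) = 27.64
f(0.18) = -1.47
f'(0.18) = -2.69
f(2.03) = 39.76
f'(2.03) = 65.88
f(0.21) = -1.55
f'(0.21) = -2.47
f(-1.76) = -23.03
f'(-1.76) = 45.39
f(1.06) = 2.53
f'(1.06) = 16.00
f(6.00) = 1171.73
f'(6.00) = 590.12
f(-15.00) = -18197.41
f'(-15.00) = 3653.60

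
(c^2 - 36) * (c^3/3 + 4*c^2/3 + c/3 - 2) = c^5/3 + 4*c^4/3 - 35*c^3/3 - 50*c^2 - 12*c + 72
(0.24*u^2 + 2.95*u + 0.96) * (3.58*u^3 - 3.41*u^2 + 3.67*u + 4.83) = 0.8592*u^5 + 9.7426*u^4 - 5.7419*u^3 + 8.7121*u^2 + 17.7717*u + 4.6368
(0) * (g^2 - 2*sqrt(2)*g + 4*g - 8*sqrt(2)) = 0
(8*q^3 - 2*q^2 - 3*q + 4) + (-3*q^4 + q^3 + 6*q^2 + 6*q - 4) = -3*q^4 + 9*q^3 + 4*q^2 + 3*q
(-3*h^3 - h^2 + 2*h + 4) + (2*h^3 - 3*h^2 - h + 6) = -h^3 - 4*h^2 + h + 10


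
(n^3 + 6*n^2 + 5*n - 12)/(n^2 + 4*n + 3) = (n^2 + 3*n - 4)/(n + 1)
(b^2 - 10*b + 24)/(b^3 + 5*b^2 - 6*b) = (b^2 - 10*b + 24)/(b*(b^2 + 5*b - 6))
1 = 1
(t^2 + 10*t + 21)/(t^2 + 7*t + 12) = (t + 7)/(t + 4)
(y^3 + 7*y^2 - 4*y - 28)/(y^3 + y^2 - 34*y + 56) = (y + 2)/(y - 4)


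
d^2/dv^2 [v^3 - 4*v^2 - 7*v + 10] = 6*v - 8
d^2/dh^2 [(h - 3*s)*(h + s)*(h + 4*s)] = 6*h + 4*s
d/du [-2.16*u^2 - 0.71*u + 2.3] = -4.32*u - 0.71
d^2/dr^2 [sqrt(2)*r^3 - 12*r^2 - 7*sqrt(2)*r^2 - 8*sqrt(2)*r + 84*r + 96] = 6*sqrt(2)*r - 24 - 14*sqrt(2)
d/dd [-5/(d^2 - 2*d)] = 10*(d - 1)/(d^2*(d - 2)^2)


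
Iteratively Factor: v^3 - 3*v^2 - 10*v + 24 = (v - 4)*(v^2 + v - 6) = (v - 4)*(v - 2)*(v + 3)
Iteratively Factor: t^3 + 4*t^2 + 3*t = (t + 3)*(t^2 + t) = t*(t + 3)*(t + 1)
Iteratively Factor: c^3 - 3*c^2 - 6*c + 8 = (c - 1)*(c^2 - 2*c - 8) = (c - 1)*(c + 2)*(c - 4)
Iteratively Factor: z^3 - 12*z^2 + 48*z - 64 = (z - 4)*(z^2 - 8*z + 16) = (z - 4)^2*(z - 4)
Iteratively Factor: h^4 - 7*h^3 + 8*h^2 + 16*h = (h + 1)*(h^3 - 8*h^2 + 16*h) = h*(h + 1)*(h^2 - 8*h + 16) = h*(h - 4)*(h + 1)*(h - 4)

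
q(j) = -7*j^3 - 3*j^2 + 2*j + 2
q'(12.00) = -3094.00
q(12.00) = -12502.00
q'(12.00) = -3094.00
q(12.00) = -12502.00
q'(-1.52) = -37.40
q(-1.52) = 16.61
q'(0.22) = -0.34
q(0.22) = 2.22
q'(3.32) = -249.39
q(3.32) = -280.59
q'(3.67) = -302.87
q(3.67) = -377.08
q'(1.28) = -40.09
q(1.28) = -15.04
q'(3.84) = -330.70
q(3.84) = -430.92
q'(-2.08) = -76.37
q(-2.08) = 47.85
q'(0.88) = -19.54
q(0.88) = -3.33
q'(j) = -21*j^2 - 6*j + 2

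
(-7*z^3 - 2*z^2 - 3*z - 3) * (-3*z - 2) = 21*z^4 + 20*z^3 + 13*z^2 + 15*z + 6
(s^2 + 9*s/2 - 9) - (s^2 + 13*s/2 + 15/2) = -2*s - 33/2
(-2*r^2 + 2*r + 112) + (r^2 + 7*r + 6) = -r^2 + 9*r + 118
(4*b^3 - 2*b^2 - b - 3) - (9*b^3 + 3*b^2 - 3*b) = -5*b^3 - 5*b^2 + 2*b - 3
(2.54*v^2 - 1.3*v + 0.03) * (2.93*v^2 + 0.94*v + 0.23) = 7.4422*v^4 - 1.4214*v^3 - 0.5499*v^2 - 0.2708*v + 0.0069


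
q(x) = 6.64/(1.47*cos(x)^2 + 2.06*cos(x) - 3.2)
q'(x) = 6.64*(2.94*sin(x)*cos(x) + 2.06*sin(x))/(1.47*cos(x)^2 + 2.06*cos(x) - 3.2)^2 = (19.5216*cos(x) + 13.6784)*sin(x)/(1.47*cos(x)^2 + 2.06*cos(x) - 3.2)^2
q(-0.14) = 23.61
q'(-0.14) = -58.24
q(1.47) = -2.23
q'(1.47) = 1.76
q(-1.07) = -3.55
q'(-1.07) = -5.77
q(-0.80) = -6.32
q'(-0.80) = -17.71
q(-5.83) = -41.57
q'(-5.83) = 535.88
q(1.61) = -2.03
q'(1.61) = 1.20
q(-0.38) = -345.90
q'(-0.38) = -32016.25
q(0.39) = -178.66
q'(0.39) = 8734.46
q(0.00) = 20.12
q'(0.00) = 0.00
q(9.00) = -1.72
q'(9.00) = -0.11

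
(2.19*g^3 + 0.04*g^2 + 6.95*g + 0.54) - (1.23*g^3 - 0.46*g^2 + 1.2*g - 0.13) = 0.96*g^3 + 0.5*g^2 + 5.75*g + 0.67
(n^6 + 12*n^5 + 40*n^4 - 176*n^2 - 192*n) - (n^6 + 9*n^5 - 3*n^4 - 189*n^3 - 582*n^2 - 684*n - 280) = 3*n^5 + 43*n^4 + 189*n^3 + 406*n^2 + 492*n + 280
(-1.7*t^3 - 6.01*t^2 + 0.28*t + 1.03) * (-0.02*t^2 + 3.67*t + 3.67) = 0.034*t^5 - 6.1188*t^4 - 28.3013*t^3 - 21.0497*t^2 + 4.8077*t + 3.7801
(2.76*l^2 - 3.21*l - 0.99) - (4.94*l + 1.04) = 2.76*l^2 - 8.15*l - 2.03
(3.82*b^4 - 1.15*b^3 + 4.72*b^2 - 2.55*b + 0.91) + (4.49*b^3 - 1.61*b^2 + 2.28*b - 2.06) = 3.82*b^4 + 3.34*b^3 + 3.11*b^2 - 0.27*b - 1.15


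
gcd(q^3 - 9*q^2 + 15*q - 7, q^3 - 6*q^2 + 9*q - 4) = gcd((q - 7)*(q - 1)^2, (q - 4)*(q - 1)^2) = q^2 - 2*q + 1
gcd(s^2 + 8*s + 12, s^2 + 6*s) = s + 6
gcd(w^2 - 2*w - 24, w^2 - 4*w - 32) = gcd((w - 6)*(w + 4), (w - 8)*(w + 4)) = w + 4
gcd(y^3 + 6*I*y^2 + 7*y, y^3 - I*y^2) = y^2 - I*y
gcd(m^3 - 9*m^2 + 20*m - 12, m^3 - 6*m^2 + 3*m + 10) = m - 2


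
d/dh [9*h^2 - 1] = 18*h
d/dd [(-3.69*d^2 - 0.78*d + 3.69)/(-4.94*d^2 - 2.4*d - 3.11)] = (5.0028*d^2 + 59.409*d + 11.2818)/(24.4036*d^4 + 23.712*d^3 + 36.4868*d^2 + 14.928*d + 9.6721)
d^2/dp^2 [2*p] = 0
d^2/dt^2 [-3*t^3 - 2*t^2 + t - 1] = -18*t - 4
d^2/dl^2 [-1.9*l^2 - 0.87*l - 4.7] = -3.80000000000000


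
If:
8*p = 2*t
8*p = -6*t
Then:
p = 0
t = 0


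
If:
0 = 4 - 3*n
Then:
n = 4/3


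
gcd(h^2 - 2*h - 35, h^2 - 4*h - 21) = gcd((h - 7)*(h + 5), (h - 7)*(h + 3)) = h - 7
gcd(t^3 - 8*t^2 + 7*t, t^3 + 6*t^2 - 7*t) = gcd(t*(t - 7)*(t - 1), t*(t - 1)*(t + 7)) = t^2 - t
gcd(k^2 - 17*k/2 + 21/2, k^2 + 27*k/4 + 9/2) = 1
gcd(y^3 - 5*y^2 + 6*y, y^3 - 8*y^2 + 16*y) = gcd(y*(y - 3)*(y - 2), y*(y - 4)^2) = y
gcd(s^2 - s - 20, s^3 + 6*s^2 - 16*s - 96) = s + 4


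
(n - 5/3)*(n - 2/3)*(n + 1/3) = n^3 - 2*n^2 + n/3 + 10/27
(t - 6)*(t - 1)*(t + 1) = t^3 - 6*t^2 - t + 6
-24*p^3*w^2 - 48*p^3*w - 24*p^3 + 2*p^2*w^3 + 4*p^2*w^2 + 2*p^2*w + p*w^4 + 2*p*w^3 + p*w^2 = (-4*p + w)*(6*p + w)*(w + 1)*(p*w + p)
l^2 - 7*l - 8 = (l - 8)*(l + 1)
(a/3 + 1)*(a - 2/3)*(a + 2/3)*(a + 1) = a^4/3 + 4*a^3/3 + 23*a^2/27 - 16*a/27 - 4/9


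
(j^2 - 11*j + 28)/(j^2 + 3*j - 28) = (j - 7)/(j + 7)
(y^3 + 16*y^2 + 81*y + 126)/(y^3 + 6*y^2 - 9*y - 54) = (y + 7)/(y - 3)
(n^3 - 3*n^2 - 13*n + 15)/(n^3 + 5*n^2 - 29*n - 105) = (n - 1)/(n + 7)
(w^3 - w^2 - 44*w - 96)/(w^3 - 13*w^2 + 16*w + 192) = (w + 4)/(w - 8)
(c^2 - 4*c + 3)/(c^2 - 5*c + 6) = (c - 1)/(c - 2)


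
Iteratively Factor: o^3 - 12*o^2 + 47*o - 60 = (o - 3)*(o^2 - 9*o + 20) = (o - 5)*(o - 3)*(o - 4)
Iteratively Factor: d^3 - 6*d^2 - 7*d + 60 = (d - 5)*(d^2 - d - 12) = (d - 5)*(d - 4)*(d + 3)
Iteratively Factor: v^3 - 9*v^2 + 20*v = (v - 4)*(v^2 - 5*v) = (v - 5)*(v - 4)*(v)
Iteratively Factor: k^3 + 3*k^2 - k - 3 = (k - 1)*(k^2 + 4*k + 3) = (k - 1)*(k + 3)*(k + 1)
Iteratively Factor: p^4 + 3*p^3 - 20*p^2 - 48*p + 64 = (p - 1)*(p^3 + 4*p^2 - 16*p - 64) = (p - 4)*(p - 1)*(p^2 + 8*p + 16) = (p - 4)*(p - 1)*(p + 4)*(p + 4)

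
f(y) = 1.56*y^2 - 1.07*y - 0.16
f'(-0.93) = -3.97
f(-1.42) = 4.50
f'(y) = 3.12*y - 1.07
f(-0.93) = 2.18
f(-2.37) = 11.14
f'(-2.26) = -8.12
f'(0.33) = -0.04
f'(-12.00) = -38.51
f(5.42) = 39.87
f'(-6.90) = -22.60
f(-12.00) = 237.32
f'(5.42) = 15.84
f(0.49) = -0.31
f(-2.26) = 10.23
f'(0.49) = 0.46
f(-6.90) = 81.49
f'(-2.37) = -8.46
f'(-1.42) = -5.50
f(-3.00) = 17.09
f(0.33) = -0.34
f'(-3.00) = -10.43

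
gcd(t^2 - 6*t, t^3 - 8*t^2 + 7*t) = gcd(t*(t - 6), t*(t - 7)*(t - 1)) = t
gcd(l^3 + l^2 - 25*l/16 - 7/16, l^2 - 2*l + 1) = l - 1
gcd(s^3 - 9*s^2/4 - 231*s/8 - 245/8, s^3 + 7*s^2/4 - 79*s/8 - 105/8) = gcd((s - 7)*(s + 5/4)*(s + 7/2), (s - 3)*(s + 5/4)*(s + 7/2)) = s^2 + 19*s/4 + 35/8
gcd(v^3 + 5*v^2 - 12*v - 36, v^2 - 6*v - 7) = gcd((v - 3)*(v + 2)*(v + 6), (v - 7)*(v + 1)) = 1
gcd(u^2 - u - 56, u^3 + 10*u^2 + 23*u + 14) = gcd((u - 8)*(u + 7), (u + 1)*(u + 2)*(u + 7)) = u + 7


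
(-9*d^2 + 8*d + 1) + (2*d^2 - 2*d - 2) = -7*d^2 + 6*d - 1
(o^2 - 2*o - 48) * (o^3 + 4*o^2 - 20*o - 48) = o^5 + 2*o^4 - 76*o^3 - 200*o^2 + 1056*o + 2304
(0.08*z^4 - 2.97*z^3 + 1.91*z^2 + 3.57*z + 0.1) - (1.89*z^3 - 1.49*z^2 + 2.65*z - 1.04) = 0.08*z^4 - 4.86*z^3 + 3.4*z^2 + 0.92*z + 1.14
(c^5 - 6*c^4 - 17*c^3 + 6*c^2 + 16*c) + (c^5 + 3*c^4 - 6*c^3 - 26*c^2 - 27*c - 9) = 2*c^5 - 3*c^4 - 23*c^3 - 20*c^2 - 11*c - 9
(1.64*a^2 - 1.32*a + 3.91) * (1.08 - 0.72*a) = -1.1808*a^3 + 2.7216*a^2 - 4.2408*a + 4.2228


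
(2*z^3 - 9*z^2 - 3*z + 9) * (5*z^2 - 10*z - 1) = 10*z^5 - 65*z^4 + 73*z^3 + 84*z^2 - 87*z - 9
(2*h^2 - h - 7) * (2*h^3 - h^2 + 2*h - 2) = 4*h^5 - 4*h^4 - 9*h^3 + h^2 - 12*h + 14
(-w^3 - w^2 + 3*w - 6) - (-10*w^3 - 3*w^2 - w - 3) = 9*w^3 + 2*w^2 + 4*w - 3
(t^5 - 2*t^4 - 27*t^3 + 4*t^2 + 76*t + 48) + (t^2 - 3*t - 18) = t^5 - 2*t^4 - 27*t^3 + 5*t^2 + 73*t + 30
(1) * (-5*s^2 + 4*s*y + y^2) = -5*s^2 + 4*s*y + y^2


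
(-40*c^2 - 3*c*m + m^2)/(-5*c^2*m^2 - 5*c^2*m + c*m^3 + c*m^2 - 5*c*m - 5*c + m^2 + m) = (40*c^2 + 3*c*m - m^2)/(5*c^2*m^2 + 5*c^2*m - c*m^3 - c*m^2 + 5*c*m + 5*c - m^2 - m)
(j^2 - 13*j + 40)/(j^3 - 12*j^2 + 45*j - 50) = (j - 8)/(j^2 - 7*j + 10)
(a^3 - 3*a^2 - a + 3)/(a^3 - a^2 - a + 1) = (a - 3)/(a - 1)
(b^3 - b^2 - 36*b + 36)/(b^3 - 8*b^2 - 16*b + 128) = (b^3 - b^2 - 36*b + 36)/(b^3 - 8*b^2 - 16*b + 128)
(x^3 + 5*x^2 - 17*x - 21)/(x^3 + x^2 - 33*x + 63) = (x + 1)/(x - 3)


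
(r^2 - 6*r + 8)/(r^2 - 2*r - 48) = (-r^2 + 6*r - 8)/(-r^2 + 2*r + 48)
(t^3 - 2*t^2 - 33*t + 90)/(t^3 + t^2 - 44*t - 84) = (t^2 - 8*t + 15)/(t^2 - 5*t - 14)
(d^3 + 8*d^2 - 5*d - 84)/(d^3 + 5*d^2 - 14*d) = (d^2 + d - 12)/(d*(d - 2))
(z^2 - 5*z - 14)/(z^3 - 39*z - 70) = 1/(z + 5)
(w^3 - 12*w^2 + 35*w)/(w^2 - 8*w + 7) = w*(w - 5)/(w - 1)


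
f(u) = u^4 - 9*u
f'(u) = 4*u^3 - 9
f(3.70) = 154.12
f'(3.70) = 193.61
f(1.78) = -5.98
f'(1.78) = 13.56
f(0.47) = -4.18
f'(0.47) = -8.58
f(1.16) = -8.63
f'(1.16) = -2.76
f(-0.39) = 3.53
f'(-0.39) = -9.24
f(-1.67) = 22.81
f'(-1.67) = -27.63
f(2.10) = 0.55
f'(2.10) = 28.04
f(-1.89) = 29.77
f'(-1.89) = -36.01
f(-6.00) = 1350.00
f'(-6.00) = -873.00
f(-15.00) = 50760.00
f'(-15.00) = -13509.00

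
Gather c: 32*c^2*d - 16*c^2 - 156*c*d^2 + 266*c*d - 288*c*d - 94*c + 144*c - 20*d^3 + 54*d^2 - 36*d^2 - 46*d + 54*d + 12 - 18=c^2*(32*d - 16) + c*(-156*d^2 - 22*d + 50) - 20*d^3 + 18*d^2 + 8*d - 6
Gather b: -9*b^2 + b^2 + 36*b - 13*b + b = -8*b^2 + 24*b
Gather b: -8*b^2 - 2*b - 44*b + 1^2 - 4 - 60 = -8*b^2 - 46*b - 63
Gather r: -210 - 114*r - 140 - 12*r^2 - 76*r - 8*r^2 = -20*r^2 - 190*r - 350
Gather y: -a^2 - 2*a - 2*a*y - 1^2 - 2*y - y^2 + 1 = -a^2 - 2*a - y^2 + y*(-2*a - 2)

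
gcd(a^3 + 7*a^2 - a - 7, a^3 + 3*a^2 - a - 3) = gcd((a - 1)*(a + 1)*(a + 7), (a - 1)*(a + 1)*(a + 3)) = a^2 - 1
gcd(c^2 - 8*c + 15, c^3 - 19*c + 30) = c - 3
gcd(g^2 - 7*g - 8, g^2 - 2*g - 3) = g + 1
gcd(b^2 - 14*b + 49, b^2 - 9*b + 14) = b - 7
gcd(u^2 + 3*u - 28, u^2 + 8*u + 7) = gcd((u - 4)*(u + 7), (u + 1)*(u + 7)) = u + 7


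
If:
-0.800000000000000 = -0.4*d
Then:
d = 2.00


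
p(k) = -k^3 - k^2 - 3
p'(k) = -3*k^2 - 2*k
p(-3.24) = 20.51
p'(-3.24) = -25.01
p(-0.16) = -3.02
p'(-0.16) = 0.24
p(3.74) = -69.30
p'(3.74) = -49.44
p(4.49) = -113.68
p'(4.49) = -69.46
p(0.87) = -4.42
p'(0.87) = -4.01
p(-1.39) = -2.25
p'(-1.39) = -3.02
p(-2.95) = 13.97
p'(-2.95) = -20.21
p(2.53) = -25.60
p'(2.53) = -24.26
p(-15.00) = 3147.00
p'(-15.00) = -645.00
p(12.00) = -1875.00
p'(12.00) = -456.00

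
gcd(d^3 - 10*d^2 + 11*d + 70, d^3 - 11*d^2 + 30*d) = d - 5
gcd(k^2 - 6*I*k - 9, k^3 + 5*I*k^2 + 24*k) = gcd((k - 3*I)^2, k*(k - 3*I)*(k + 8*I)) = k - 3*I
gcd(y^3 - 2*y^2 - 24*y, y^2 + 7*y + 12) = y + 4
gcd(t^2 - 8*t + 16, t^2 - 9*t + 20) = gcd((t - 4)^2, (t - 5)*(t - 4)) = t - 4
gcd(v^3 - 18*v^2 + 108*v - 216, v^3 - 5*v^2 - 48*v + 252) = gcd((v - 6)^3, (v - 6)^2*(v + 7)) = v^2 - 12*v + 36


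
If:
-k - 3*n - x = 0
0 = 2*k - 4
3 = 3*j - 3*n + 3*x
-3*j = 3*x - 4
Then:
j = 13/3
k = 2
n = 1/3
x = -3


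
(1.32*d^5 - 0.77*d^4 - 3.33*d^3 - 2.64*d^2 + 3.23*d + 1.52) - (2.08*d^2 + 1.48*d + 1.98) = 1.32*d^5 - 0.77*d^4 - 3.33*d^3 - 4.72*d^2 + 1.75*d - 0.46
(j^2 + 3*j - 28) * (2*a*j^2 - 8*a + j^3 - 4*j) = 2*a*j^4 + 6*a*j^3 - 64*a*j^2 - 24*a*j + 224*a + j^5 + 3*j^4 - 32*j^3 - 12*j^2 + 112*j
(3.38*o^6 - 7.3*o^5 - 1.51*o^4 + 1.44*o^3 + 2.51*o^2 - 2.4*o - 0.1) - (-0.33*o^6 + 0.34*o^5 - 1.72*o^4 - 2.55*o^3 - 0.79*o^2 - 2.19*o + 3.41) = 3.71*o^6 - 7.64*o^5 + 0.21*o^4 + 3.99*o^3 + 3.3*o^2 - 0.21*o - 3.51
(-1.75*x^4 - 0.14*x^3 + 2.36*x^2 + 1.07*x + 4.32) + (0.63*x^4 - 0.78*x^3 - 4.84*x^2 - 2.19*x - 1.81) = -1.12*x^4 - 0.92*x^3 - 2.48*x^2 - 1.12*x + 2.51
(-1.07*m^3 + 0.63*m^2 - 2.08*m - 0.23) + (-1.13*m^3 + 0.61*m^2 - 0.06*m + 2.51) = -2.2*m^3 + 1.24*m^2 - 2.14*m + 2.28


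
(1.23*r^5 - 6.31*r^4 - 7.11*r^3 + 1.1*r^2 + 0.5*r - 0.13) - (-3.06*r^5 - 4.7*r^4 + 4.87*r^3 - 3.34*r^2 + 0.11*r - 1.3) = 4.29*r^5 - 1.61*r^4 - 11.98*r^3 + 4.44*r^2 + 0.39*r + 1.17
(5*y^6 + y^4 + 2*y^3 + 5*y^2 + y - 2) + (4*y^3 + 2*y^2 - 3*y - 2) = 5*y^6 + y^4 + 6*y^3 + 7*y^2 - 2*y - 4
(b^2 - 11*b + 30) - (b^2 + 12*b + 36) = -23*b - 6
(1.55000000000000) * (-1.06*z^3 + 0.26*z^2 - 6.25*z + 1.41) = -1.643*z^3 + 0.403*z^2 - 9.6875*z + 2.1855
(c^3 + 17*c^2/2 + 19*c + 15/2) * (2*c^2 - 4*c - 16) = 2*c^5 + 13*c^4 - 12*c^3 - 197*c^2 - 334*c - 120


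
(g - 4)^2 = g^2 - 8*g + 16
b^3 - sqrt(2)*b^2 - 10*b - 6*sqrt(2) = (b - 3*sqrt(2))*(b + sqrt(2))^2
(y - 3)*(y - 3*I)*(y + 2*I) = y^3 - 3*y^2 - I*y^2 + 6*y + 3*I*y - 18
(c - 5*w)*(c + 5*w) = c^2 - 25*w^2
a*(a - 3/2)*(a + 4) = a^3 + 5*a^2/2 - 6*a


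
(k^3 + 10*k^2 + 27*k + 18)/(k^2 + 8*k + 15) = (k^2 + 7*k + 6)/(k + 5)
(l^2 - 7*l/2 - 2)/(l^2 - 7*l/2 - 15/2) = (-2*l^2 + 7*l + 4)/(-2*l^2 + 7*l + 15)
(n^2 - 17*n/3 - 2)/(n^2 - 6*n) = (n + 1/3)/n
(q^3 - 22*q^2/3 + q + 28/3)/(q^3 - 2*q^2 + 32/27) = 9*(q^2 - 6*q - 7)/(9*q^2 - 6*q - 8)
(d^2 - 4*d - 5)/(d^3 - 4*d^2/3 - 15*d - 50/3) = 3*(d + 1)/(3*d^2 + 11*d + 10)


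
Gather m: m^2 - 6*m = m^2 - 6*m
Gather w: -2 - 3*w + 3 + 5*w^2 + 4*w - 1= 5*w^2 + w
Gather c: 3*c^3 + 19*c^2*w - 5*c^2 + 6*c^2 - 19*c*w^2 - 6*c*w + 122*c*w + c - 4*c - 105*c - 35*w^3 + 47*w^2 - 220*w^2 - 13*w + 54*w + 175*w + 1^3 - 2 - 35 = 3*c^3 + c^2*(19*w + 1) + c*(-19*w^2 + 116*w - 108) - 35*w^3 - 173*w^2 + 216*w - 36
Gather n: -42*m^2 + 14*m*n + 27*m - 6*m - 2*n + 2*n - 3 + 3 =-42*m^2 + 14*m*n + 21*m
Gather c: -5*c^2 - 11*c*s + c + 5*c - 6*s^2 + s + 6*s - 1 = -5*c^2 + c*(6 - 11*s) - 6*s^2 + 7*s - 1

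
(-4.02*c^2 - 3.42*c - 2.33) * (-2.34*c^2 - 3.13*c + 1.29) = 9.4068*c^4 + 20.5854*c^3 + 10.971*c^2 + 2.8811*c - 3.0057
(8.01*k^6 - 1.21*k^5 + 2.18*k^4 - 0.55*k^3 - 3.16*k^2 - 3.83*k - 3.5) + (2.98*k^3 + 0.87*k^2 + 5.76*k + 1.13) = 8.01*k^6 - 1.21*k^5 + 2.18*k^4 + 2.43*k^3 - 2.29*k^2 + 1.93*k - 2.37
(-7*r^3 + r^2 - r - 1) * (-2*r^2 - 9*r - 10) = 14*r^5 + 61*r^4 + 63*r^3 + r^2 + 19*r + 10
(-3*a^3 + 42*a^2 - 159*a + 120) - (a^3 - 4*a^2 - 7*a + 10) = -4*a^3 + 46*a^2 - 152*a + 110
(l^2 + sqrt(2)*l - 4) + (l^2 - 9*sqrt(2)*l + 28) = 2*l^2 - 8*sqrt(2)*l + 24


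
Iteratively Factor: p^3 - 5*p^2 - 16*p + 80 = (p - 4)*(p^2 - p - 20) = (p - 4)*(p + 4)*(p - 5)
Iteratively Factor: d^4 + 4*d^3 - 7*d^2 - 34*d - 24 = (d + 1)*(d^3 + 3*d^2 - 10*d - 24) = (d + 1)*(d + 2)*(d^2 + d - 12) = (d + 1)*(d + 2)*(d + 4)*(d - 3)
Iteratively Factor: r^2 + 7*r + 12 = (r + 3)*(r + 4)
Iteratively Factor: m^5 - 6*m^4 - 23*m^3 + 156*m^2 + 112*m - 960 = (m - 4)*(m^4 - 2*m^3 - 31*m^2 + 32*m + 240) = (m - 5)*(m - 4)*(m^3 + 3*m^2 - 16*m - 48) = (m - 5)*(m - 4)*(m + 4)*(m^2 - m - 12) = (m - 5)*(m - 4)*(m + 3)*(m + 4)*(m - 4)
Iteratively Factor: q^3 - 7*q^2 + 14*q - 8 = (q - 2)*(q^2 - 5*q + 4) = (q - 4)*(q - 2)*(q - 1)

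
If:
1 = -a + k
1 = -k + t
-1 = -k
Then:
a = 0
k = 1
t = 2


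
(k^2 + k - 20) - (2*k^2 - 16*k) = -k^2 + 17*k - 20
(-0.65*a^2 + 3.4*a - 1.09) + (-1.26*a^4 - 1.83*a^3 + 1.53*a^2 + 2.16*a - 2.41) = -1.26*a^4 - 1.83*a^3 + 0.88*a^2 + 5.56*a - 3.5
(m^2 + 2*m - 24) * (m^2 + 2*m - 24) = m^4 + 4*m^3 - 44*m^2 - 96*m + 576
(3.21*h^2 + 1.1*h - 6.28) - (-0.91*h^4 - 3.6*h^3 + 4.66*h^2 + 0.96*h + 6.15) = 0.91*h^4 + 3.6*h^3 - 1.45*h^2 + 0.14*h - 12.43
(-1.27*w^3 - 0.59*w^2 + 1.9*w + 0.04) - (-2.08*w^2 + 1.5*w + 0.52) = -1.27*w^3 + 1.49*w^2 + 0.4*w - 0.48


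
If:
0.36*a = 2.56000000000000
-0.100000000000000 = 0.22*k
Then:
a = 7.11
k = -0.45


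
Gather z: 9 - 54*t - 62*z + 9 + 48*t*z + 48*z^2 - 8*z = -54*t + 48*z^2 + z*(48*t - 70) + 18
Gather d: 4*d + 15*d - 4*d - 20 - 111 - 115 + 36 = 15*d - 210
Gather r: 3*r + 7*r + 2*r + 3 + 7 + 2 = 12*r + 12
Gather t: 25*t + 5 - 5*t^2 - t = -5*t^2 + 24*t + 5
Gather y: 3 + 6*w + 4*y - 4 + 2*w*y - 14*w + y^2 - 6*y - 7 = -8*w + y^2 + y*(2*w - 2) - 8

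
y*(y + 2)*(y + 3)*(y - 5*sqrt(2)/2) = y^4 - 5*sqrt(2)*y^3/2 + 5*y^3 - 25*sqrt(2)*y^2/2 + 6*y^2 - 15*sqrt(2)*y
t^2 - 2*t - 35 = (t - 7)*(t + 5)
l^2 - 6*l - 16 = (l - 8)*(l + 2)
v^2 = v^2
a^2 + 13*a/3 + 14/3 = (a + 2)*(a + 7/3)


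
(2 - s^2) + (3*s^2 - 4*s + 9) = 2*s^2 - 4*s + 11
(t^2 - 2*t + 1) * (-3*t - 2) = -3*t^3 + 4*t^2 + t - 2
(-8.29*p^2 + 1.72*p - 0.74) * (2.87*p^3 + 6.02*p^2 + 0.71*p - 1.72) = -23.7923*p^5 - 44.9694*p^4 + 2.3447*p^3 + 11.0252*p^2 - 3.4838*p + 1.2728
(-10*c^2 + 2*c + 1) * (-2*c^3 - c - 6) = 20*c^5 - 4*c^4 + 8*c^3 + 58*c^2 - 13*c - 6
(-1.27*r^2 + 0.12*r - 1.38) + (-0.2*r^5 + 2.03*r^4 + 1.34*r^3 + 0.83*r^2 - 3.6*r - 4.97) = -0.2*r^5 + 2.03*r^4 + 1.34*r^3 - 0.44*r^2 - 3.48*r - 6.35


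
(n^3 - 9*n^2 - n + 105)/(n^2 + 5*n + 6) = (n^2 - 12*n + 35)/(n + 2)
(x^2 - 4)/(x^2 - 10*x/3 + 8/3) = 3*(x + 2)/(3*x - 4)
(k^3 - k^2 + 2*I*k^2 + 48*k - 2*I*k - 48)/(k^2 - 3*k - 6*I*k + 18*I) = (k^2 + k*(-1 + 8*I) - 8*I)/(k - 3)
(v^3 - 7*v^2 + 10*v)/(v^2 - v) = (v^2 - 7*v + 10)/(v - 1)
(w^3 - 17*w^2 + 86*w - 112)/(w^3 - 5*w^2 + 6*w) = (w^2 - 15*w + 56)/(w*(w - 3))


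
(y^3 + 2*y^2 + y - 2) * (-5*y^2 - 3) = -5*y^5 - 10*y^4 - 8*y^3 + 4*y^2 - 3*y + 6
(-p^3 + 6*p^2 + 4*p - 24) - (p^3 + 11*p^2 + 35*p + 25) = -2*p^3 - 5*p^2 - 31*p - 49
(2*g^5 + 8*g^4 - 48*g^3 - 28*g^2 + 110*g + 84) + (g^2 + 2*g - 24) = 2*g^5 + 8*g^4 - 48*g^3 - 27*g^2 + 112*g + 60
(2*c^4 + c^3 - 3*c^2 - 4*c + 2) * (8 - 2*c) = -4*c^5 + 14*c^4 + 14*c^3 - 16*c^2 - 36*c + 16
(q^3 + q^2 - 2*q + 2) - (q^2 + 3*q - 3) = q^3 - 5*q + 5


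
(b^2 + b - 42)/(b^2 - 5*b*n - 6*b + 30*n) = (b + 7)/(b - 5*n)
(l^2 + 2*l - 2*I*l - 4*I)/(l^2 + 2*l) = (l - 2*I)/l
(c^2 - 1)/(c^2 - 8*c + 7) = (c + 1)/(c - 7)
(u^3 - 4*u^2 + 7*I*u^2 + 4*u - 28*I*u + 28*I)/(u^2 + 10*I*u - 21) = (u^2 - 4*u + 4)/(u + 3*I)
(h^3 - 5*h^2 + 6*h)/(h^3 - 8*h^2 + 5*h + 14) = h*(h - 3)/(h^2 - 6*h - 7)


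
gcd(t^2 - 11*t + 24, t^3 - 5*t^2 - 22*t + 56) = 1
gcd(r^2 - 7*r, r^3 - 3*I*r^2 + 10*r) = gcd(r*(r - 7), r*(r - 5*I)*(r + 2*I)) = r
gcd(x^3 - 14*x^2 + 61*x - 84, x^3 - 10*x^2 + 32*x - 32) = x - 4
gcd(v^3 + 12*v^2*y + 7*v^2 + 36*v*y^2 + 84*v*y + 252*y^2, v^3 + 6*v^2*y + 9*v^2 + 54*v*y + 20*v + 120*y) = v + 6*y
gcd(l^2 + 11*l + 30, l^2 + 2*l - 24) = l + 6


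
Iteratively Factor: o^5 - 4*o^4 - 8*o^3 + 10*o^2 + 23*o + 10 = (o - 5)*(o^4 + o^3 - 3*o^2 - 5*o - 2) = (o - 5)*(o + 1)*(o^3 - 3*o - 2) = (o - 5)*(o + 1)^2*(o^2 - o - 2) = (o - 5)*(o - 2)*(o + 1)^2*(o + 1)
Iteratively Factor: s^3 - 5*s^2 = (s)*(s^2 - 5*s) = s^2*(s - 5)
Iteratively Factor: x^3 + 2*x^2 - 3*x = (x + 3)*(x^2 - x) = (x - 1)*(x + 3)*(x)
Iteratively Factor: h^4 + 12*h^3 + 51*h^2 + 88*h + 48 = (h + 1)*(h^3 + 11*h^2 + 40*h + 48) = (h + 1)*(h + 4)*(h^2 + 7*h + 12) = (h + 1)*(h + 4)^2*(h + 3)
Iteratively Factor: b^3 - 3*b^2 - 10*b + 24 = (b - 2)*(b^2 - b - 12) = (b - 2)*(b + 3)*(b - 4)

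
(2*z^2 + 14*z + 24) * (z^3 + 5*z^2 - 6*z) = 2*z^5 + 24*z^4 + 82*z^3 + 36*z^2 - 144*z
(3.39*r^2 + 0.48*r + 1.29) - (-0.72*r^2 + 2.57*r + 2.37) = 4.11*r^2 - 2.09*r - 1.08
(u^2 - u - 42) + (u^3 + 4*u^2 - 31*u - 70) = u^3 + 5*u^2 - 32*u - 112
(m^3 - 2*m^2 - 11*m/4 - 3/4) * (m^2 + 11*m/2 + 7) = m^5 + 7*m^4/2 - 27*m^3/4 - 239*m^2/8 - 187*m/8 - 21/4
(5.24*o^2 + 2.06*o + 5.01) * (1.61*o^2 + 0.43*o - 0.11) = 8.4364*o^4 + 5.5698*o^3 + 8.3755*o^2 + 1.9277*o - 0.5511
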